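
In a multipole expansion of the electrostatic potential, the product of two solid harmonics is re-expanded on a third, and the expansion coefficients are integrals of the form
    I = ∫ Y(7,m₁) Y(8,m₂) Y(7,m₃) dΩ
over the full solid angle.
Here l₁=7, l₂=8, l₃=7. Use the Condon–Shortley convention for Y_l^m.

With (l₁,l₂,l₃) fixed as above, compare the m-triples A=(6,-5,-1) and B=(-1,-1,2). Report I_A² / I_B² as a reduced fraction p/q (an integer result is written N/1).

1183/2500

l's match ⇒ only the (l;m) 3-j factors differ between A and B.
A: triangle coeff Δ(7,8,7) = 1/22086194130; Σ_t [0,1]: t=0:+1/3483648000 t=1:−1/5225472000 = 1/10450944000; (3j)²=104/37145 [(7 8 7; 6 -5 -1)], sign=+1
B: triangle coeff Δ(7,8,7) = 1/22086194130; Σ_t [2,7]: t=2:+1/746496000 t=3:−1/49766400 t=4:+1/19906560 t=5:−1/37324800 t=6:+1/348364800 t=7:−1/24385536000 = 11/1463132160; (3j)²=4000/676039 [(7 8 7; -1 -1 2)], sign=-1
I_A²/I_B² = (104/37145)/(4000/676039) = 1183/2500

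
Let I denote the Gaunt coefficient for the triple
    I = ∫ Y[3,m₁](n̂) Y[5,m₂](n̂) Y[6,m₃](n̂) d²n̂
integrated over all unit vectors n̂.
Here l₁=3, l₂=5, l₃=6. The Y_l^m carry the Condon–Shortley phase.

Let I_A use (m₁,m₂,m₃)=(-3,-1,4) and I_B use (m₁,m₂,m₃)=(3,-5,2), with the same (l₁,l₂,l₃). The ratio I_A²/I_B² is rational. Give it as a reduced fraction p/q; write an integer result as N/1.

l's match ⇒ only the (l;m) 3-j factors differ between A and B.
A: triangle coeff Δ(3,5,6) = 1/675675; Σ_t [2,2]: t=2:+1/69120 = 1/69120; (3j)²=4/143 [(3 5 6; -3 -1 4)], sign=+1
B: triangle coeff Δ(3,5,6) = 1/675675; Σ_t [0,0]: t=0:+1/1935360 = 1/1935360; (3j)²=1/1001 [(3 5 6; 3 -5 2)], sign=+1
I_A²/I_B² = (4/143)/(1/1001) = 28/1

28/1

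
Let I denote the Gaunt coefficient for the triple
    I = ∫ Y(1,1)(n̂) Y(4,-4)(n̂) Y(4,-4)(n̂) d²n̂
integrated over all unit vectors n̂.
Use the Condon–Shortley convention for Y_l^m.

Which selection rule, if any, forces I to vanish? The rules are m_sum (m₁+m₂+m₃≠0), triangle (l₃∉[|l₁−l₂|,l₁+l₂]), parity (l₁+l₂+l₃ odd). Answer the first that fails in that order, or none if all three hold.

Σmᵢ = -7  ✗
l₃∈[|l₁−l₂|,l₁+l₂]=[3,5], have l₃=4
Σlᵢ = 9 ⇒ odd

m_sum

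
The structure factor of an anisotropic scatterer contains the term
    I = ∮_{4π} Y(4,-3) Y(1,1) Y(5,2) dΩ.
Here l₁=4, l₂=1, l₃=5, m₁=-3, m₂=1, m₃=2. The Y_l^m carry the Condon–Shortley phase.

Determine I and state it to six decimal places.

0.085055

m-sum 0 ✓  L=10 even ✓  3≤5≤5 ✓
Π(2lᵢ+1) = 9×3×11 = 297
triangle coeff Δ(4,1,5) = 1/495
Σ_t [0,0]: t=0:+1/576 = 1/576
(3j)²=5/99 [(4 1 5; 0 0 0)], sign=-1
Σ_t [0,0]: t=0:+1/10080 = 1/10080
(3j)²=1/165 [(4 1 5; -3 1 2)], sign=-1
⇒ 4πI² = 1/11
I = (+1)√(1/11/(4π)) = 0.08505478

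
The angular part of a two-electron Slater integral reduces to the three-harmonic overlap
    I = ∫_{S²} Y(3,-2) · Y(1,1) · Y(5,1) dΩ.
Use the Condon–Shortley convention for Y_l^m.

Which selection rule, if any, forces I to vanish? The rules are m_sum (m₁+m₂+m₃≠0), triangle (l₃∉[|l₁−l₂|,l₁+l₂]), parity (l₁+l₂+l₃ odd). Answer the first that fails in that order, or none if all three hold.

triangle

Σmᵢ = 0  ✓
l₃∈[|l₁−l₂|,l₁+l₂]=[2,4], have l₃=5  ✗
Σlᵢ = 9 ⇒ odd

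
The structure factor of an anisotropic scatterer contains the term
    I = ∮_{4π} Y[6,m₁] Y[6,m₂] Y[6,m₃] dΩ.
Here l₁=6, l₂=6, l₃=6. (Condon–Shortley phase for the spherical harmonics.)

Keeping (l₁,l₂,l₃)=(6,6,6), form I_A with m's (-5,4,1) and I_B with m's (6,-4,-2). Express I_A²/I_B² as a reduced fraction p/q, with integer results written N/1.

27/40

l's match ⇒ only the (l;m) 3-j factors differ between A and B.
A: triangle coeff Δ(6,6,6) = 1/325909584; Σ_t [5,6]: t=5:−1/10368000 t=6:+1/4147200 = 1/6912000; (3j)²=189/16796 [(6 6 6; -5 4 1)], sign=-1
B: triangle coeff Δ(6,6,6) = 1/325909584; Σ_t [0,0]: t=0:+1/24883200 = 1/24883200; (3j)²=70/4199 [(6 6 6; 6 -4 -2)], sign=+1
I_A²/I_B² = (189/16796)/(70/4199) = 27/40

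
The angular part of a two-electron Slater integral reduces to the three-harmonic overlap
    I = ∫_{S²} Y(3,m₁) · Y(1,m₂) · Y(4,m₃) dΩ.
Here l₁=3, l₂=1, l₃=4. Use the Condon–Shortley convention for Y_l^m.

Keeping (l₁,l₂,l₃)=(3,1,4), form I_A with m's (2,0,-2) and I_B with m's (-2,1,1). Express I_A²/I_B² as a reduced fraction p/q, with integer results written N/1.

4/1

l's match ⇒ only the (l;m) 3-j factors differ between A and B.
A: triangle coeff Δ(3,1,4) = 1/252; Σ_t [0,0]: t=0:+1/120 = 1/120; (3j)²=1/21 [(3 1 4; 2 0 -2)], sign=+1
B: triangle coeff Δ(3,1,4) = 1/252; Σ_t [0,0]: t=0:+1/240 = 1/240; (3j)²=1/84 [(3 1 4; -2 1 1)], sign=-1
I_A²/I_B² = (1/21)/(1/84) = 4/1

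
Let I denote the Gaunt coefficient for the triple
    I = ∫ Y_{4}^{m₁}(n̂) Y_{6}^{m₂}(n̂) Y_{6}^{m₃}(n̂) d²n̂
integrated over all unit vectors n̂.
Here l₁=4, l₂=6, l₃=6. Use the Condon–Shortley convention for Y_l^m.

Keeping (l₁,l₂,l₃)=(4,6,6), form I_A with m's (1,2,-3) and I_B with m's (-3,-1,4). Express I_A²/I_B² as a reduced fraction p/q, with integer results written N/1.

507/700

Shared (l₁,l₂,l₃)=(4,6,6): N and (l;000)² cancel in I_A²/I_B².
A: Δ = 4!·4!·8!/17! = 1/15315300; Racah Σ t=0..3: t=0:+1/5806080 t=1:−1/120960 t=2:+1/34560 t=3:−1/103680 = 13/1161216; ⇒ 3j(4 6 6; 1 2 -3)² = 65/5236, sgn -1
B: Δ = 4!·4!·8!/17! = 1/15315300; Racah Σ t=3..4: t=3:−1/207360 t=4:+1/725760 = -1/290304; ⇒ 3j(4 6 6; -3 -1 4)² = 125/7293, sgn -1
I_A²/I_B² = (65/5236)/(125/7293) = 507/700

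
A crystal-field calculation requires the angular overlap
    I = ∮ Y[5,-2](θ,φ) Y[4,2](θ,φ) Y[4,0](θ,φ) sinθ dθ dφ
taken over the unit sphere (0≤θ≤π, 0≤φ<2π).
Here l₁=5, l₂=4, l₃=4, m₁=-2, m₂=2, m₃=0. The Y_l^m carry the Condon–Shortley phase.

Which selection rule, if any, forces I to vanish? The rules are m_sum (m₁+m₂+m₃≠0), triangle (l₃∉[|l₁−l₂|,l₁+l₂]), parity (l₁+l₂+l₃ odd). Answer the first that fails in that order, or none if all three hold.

parity

azimuthal sum: -2 + 2 + 0 = 0  ✓
1 ≤ 4 ≤ 9 (triangle on l)  ✓
L = 5 + 4 + 4 = 13 (odd)  ✗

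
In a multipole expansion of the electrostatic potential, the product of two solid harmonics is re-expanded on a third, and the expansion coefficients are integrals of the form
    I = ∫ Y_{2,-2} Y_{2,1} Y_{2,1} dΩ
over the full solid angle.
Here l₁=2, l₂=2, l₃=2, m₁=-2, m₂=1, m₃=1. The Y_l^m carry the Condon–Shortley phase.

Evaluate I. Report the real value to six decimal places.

m-sum 0 ✓  L=6 even ✓  0≤2≤4 ✓
Π(2lᵢ+1) = 5×5×5 = 125
triangle coeff Δ(2,2,2) = 1/630
Σ_t [0,2]: t=0:+1/8 t=1:−1/1 t=2:+1/8 = -3/4
(3j)²=2/35 [(2 2 2; 0 0 0)], sign=-1
Σ_t [2,2]: t=2:+1/4 = 1/4
(3j)²=3/35 [(2 2 2; -2 1 1)], sign=-1
⇒ 4πI² = 30/49
I = (+1)√(30/49/(4π)) = 0.22072812

0.220728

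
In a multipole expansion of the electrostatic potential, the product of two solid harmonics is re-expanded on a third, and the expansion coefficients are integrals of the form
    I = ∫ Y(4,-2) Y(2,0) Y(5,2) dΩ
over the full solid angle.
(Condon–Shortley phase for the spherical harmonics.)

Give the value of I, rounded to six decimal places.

0.000000

L=11 odd ⇒ parity kills the (l;000) factor ⇒ I = 0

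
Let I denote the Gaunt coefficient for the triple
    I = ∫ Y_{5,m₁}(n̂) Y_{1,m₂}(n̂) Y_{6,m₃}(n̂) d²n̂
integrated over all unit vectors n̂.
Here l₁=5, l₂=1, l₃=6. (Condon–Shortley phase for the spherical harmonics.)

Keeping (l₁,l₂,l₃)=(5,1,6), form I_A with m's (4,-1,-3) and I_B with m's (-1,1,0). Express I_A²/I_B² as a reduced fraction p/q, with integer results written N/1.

l's match ⇒ only the (l;m) 3-j factors differ between A and B.
A: triangle coeff Δ(5,1,6) = 1/858; Σ_t [0,0]: t=0:+1/725760 = 1/725760; (3j)²=1/286 [(5 1 6; 4 -1 -3)], sign=-1
B: triangle coeff Δ(5,1,6) = 1/858; Σ_t [0,0]: t=0:+1/34560 = 1/34560; (3j)²=5/286 [(5 1 6; -1 1 0)], sign=+1
I_A²/I_B² = (1/286)/(5/286) = 1/5

1/5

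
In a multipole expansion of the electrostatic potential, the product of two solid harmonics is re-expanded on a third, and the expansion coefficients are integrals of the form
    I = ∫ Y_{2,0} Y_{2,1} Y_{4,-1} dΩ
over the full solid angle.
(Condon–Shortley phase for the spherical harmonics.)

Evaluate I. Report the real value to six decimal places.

Checks pass: Σm=0; 8 even; l₃=4∈[0,4].
(2·2+1)(2·2+1)(2·4+1) = 225
Δ: 0! 4! 4! / 9! → 1/630
sum: t=0:+1/16 = 1/16
3j²(2 2 4; 0 0 0) = Δ·Π!·Σ² = 2/35  (sign +1)
sum: t=0:+1/24 = 1/24
3j²(2 2 4; 0 1 -1) = Δ·Π!·Σ² = 1/21  (sign -1)
combine: 4πI² = 225·2/35·1/21 = 30/49
take √, sign -1: I = -0.22072812

-0.220728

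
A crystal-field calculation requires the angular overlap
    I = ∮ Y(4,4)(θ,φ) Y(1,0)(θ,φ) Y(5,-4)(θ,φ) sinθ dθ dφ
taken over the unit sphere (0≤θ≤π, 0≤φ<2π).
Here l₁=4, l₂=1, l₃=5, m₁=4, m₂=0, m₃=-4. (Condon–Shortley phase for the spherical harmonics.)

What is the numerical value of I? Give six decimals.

Checks pass: Σm=0; 10 even; l₃=5∈[3,5].
(2·4+1)(2·1+1)(2·5+1) = 297
Δ: 0! 8! 2! / 11! → 1/495
sum: t=0:+1/576 = 1/576
3j²(4 1 5; 0 0 0) = Δ·Π!·Σ² = 5/99  (sign -1)
sum: t=0:+1/40320 = 1/40320
3j²(4 1 5; 4 0 -4) = Δ·Π!·Σ² = 1/55  (sign -1)
combine: 4πI² = 297·5/99·1/55 = 3/11
take √, sign +1: I = 0.14731920

0.147319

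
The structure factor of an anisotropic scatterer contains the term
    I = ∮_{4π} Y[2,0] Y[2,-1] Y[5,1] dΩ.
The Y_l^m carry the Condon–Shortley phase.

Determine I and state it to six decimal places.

|2−2|≤5≤2+2 violated ⇒ I = 0

0.000000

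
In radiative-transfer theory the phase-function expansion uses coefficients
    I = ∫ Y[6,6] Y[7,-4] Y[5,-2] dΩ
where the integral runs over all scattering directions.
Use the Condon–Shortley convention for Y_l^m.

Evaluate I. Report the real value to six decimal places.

0.159414

m-sum 0 ✓  L=18 even ✓  1≤5≤13 ✓
Π(2lᵢ+1) = 13×15×11 = 2145
triangle coeff Δ(6,7,5) = 1/174594420
Σ_t [2,6]: t=2:+1/4147200 t=3:−1/207360 t=4:+1/82944 t=5:−1/207360 t=6:+1/4147200 = 1/345600
(3j)²=420/46189 [(6 7 5; 0 0 0)], sign=-1
Σ_t [0,0]: t=0:+1/34836480 = 1/34836480
(3j)²=275/16796 [(6 7 5; 6 -4 -2)], sign=-1
⇒ 4πI² = 433125/1356277
I = (+1)√(433125/1356277/(4π)) = 0.15941438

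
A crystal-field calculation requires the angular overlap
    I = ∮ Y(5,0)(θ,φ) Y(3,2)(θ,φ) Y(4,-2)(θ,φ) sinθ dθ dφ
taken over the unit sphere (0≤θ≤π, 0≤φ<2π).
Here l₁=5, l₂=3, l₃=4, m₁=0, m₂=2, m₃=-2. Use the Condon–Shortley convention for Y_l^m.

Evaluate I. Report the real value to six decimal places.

Checks pass: Σm=0; 12 even; l₃=4∈[2,8].
(2·5+1)(2·3+1)(2·4+1) = 693
Δ: 4! 6! 2! / 13! → 1/180180
sum: t=1:−1/576 t=2:+1/144 t=3:−1/576 = 1/288
3j²(5 3 4; 0 0 0) = Δ·Π!·Σ² = 20/1001  (sign +1)
sum: t=3:−1/576 t=4:+1/2880 = -1/720
3j²(5 3 4; 0 2 -2) = Δ·Π!·Σ² = 80/3003  (sign -1)
combine: 4πI² = 693·20/1001·80/3003 = 4800/13013
take √, sign -1: I = -0.17132746

-0.171327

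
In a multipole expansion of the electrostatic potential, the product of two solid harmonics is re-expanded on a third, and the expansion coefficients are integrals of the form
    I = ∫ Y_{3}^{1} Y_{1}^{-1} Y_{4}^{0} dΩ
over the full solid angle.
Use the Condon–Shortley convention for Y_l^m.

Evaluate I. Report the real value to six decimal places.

0.150786

m-sum 0 ✓  L=8 even ✓  2≤4≤4 ✓
Π(2lᵢ+1) = 7×3×9 = 189
triangle coeff Δ(3,1,4) = 1/252
Σ_t [0,0]: t=0:+1/36 = 1/36
(3j)²=4/63 [(3 1 4; 0 0 0)], sign=+1
Σ_t [0,0]: t=0:+1/96 = 1/96
(3j)²=1/42 [(3 1 4; 1 -1 0)], sign=+1
⇒ 4πI² = 2/7
I = (+1)√(2/7/(4π)) = 0.15078601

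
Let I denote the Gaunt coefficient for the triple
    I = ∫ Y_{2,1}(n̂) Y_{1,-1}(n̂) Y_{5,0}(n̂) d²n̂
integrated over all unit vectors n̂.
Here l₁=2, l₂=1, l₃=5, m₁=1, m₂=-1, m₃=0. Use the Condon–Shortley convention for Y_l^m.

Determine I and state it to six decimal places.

triangle: need 1≤l₃≤3, have 5; I=0

0.000000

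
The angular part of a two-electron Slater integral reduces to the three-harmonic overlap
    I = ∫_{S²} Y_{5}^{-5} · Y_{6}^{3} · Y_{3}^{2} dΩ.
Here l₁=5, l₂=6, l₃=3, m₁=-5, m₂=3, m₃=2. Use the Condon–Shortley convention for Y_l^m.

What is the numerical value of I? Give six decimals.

m-sum 0 ✓  L=14 even ✓  1≤3≤11 ✓
Π(2lᵢ+1) = 11×13×7 = 1001
triangle coeff Δ(5,6,3) = 1/675675
Σ_t [3,5]: t=3:−1/8640 t=4:+1/2304 t=5:−1/8640 = 7/34560
(3j)²=7/429 [(5 6 3; 0 0 0)], sign=-1
Σ_t [8,8]: t=8:+1/483840 = 1/483840
(3j)²=6/1001 [(5 6 3; -5 3 2)], sign=-1
⇒ 4πI² = 14/143
I = (+1)√(14/143/(4π)) = 0.08826552

0.088266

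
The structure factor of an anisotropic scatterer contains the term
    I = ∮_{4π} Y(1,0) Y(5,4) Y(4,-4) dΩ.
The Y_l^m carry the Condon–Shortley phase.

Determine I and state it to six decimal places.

0.147319

m-sum 0 ✓  L=10 even ✓  4≤4≤6 ✓
Π(2lᵢ+1) = 3×11×9 = 297
triangle coeff Δ(1,5,4) = 1/495
Σ_t [1,1]: t=1:−1/576 = -1/576
(3j)²=5/99 [(1 5 4; 0 0 0)], sign=-1
Σ_t [1,1]: t=1:−1/40320 = -1/40320
(3j)²=1/55 [(1 5 4; 0 4 -4)], sign=-1
⇒ 4πI² = 3/11
I = (+1)√(3/11/(4π)) = 0.14731920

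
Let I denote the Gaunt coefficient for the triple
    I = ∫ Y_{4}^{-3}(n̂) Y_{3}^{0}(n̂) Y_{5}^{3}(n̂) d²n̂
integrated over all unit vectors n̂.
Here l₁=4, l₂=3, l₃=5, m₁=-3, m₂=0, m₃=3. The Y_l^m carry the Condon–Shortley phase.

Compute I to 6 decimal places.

0.103862

m-sum 0 ✓  L=12 even ✓  1≤5≤7 ✓
Π(2lᵢ+1) = 9×7×11 = 693
triangle coeff Δ(4,3,5) = 1/180180
Σ_t [0,2]: t=0:+1/576 t=1:−1/144 t=2:+1/576 = -1/288
(3j)²=20/1001 [(4 3 5; 0 0 0)], sign=+1
Σ_t [1,2]: t=1:−1/2880 t=2:+1/1440 = 1/2880
(3j)²=7/715 [(4 3 5; -3 0 3)], sign=+1
⇒ 4πI² = 252/1859
I = (+1)√(252/1859/(4π)) = 0.10386175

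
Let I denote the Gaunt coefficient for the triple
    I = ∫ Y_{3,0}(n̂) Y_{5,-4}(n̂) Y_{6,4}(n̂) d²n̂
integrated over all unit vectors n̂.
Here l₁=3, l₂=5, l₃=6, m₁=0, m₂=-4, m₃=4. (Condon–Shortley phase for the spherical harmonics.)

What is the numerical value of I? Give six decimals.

-0.139560

Rules hold: Σm=0, L=14 even, 2≤6≤8.
N = 7·11·13 = 1001
Δ = 2!·4!·8!/15! = 1/675675
Racah Σ t=0..2: t=0:+1/8640 t=1:−1/2304 t=2:+1/8640 = -7/34560
⇒ 3j(3 5 6; 0 0 0)² = 7/429, sgn -1
Racah Σ t=0..1: t=0:+1/60480 t=1:−1/161280 = 1/96768
⇒ 3j(3 5 6; 0 -4 4)² = 15/1001, sgn +1
4πI² = N·(3j₀)²·(3jₘ)² = 35/143
I = -1·√(0.244755/4π) = -0.13956004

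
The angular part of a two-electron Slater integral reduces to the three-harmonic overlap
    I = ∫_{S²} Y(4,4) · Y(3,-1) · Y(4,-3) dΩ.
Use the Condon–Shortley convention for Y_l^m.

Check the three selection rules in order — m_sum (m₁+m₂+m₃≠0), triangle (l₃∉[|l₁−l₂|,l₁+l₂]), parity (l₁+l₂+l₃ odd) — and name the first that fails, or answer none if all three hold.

parity

Σmᵢ = 0  ✓
l₃∈[|l₁−l₂|,l₁+l₂]=[1,7], have l₃=4  ✓
Σlᵢ = 11 ⇒ odd  ✗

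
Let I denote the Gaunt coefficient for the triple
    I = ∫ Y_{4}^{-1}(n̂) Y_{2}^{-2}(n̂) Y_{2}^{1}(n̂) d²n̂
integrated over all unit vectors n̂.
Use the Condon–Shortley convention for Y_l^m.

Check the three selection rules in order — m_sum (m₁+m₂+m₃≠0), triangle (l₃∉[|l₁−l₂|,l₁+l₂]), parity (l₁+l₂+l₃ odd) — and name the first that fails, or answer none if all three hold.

Σmᵢ = -2  ✗
l₃∈[|l₁−l₂|,l₁+l₂]=[2,6], have l₃=2
Σlᵢ = 8 ⇒ even

m_sum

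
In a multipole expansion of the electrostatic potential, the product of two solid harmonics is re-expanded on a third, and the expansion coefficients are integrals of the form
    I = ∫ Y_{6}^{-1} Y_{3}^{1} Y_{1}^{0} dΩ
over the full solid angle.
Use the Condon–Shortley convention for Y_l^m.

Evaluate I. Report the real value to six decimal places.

0.000000

|6−3|≤1≤6+3 violated ⇒ I = 0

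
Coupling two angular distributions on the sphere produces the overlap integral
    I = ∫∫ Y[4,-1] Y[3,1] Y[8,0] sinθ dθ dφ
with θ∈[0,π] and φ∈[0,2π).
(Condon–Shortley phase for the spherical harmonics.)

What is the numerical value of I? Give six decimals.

0.000000

|4−3|≤8≤4+3 violated ⇒ I = 0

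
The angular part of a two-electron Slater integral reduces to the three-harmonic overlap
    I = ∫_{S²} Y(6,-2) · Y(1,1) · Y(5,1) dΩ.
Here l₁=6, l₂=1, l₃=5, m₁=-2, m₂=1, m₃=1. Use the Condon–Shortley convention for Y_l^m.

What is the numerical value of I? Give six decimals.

0.216205

m-sum 0 ✓  L=12 even ✓  5≤5≤7 ✓
Π(2lᵢ+1) = 13×3×11 = 429
triangle coeff Δ(6,1,5) = 1/858
Σ_t [1,1]: t=1:−1/14400 = -1/14400
(3j)²=6/143 [(6 1 5; 0 0 0)], sign=+1
Σ_t [2,2]: t=2:+1/34560 = 1/34560
(3j)²=14/429 [(6 1 5; -2 1 1)], sign=+1
⇒ 4πI² = 84/143
I = (+1)√(84/143/(4π)) = 0.21620548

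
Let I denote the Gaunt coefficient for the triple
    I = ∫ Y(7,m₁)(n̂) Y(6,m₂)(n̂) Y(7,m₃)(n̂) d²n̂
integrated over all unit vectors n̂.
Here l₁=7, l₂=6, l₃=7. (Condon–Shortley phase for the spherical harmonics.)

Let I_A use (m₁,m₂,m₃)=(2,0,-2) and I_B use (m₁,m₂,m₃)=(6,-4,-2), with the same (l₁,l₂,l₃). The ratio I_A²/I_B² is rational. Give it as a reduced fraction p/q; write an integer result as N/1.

625/18018

l's match ⇒ only the (l;m) 3-j factors differ between A and B.
A: triangle coeff Δ(7,6,7) = 1/2444321880; Σ_t [0,5]: t=0:+1/373248000 t=1:−1/8294400 t=2:+1/1658880 t=3:−1/1866240 t=4:+1/11612160 t=5:−1/580608000 = 1/29859840; (3j)²=125/277134 [(7 6 7; 2 0 -2)], sign=-1
B: triangle coeff Δ(7,6,7) = 1/2444321880; Σ_t [0,1]: t=0:+1/174182400 t=1:−1/580608000 = 1/248832000; (3j)²=21/1615 [(7 6 7; 6 -4 -2)], sign=-1
I_A²/I_B² = (125/277134)/(21/1615) = 625/18018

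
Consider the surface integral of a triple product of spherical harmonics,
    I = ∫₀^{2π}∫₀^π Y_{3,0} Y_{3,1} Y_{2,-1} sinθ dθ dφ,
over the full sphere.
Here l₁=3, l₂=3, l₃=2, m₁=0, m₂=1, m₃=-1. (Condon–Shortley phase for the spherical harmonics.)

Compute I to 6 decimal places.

m-sum 0 ✓  L=8 even ✓  0≤2≤6 ✓
Π(2lᵢ+1) = 7×7×5 = 245
triangle coeff Δ(3,3,2) = 1/3780
Σ_t [1,3]: t=1:−1/24 t=2:+1/4 t=3:−1/24 = 1/6
(3j)²=4/105 [(3 3 2; 0 0 0)], sign=+1
Σ_t [2,3]: t=2:+1/8 t=3:−1/12 = 1/24
(3j)²=1/210 [(3 3 2; 0 1 -1)], sign=-1
⇒ 4πI² = 2/45
I = (-1)√(2/45/(4π)) = -0.05947080

-0.059471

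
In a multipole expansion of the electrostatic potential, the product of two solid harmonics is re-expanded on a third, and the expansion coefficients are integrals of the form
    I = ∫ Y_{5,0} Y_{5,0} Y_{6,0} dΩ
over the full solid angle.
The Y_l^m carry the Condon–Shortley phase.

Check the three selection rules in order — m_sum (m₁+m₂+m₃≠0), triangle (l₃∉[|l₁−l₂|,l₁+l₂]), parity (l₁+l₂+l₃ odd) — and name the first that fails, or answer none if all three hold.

none

Σmᵢ = 0  ✓
l₃∈[|l₁−l₂|,l₁+l₂]=[0,10], have l₃=6  ✓
Σlᵢ = 16 ⇒ even  ✓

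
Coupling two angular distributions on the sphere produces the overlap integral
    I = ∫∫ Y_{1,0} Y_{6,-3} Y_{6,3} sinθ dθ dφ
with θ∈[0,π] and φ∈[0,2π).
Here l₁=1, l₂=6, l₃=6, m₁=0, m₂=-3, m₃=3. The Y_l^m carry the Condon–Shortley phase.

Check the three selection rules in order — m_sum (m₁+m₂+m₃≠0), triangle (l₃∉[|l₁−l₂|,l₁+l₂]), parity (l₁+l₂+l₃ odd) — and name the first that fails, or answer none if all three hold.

parity

azimuthal sum: 0 − 3 + 3 = 0  ✓
5 ≤ 6 ≤ 7 (triangle on l)  ✓
L = 1 + 6 + 6 = 13 (odd)  ✗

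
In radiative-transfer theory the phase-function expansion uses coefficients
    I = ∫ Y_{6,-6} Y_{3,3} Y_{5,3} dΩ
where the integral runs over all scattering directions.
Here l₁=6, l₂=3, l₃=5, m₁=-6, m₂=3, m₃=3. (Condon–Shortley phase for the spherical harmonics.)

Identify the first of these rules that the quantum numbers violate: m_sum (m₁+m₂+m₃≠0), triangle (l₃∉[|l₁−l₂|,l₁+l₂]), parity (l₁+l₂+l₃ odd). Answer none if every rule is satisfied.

none

m₁+m₂+m₃ = -6 + 3 + 3 = 0  ✓
triangle: |6−3|=3 ≤ l₃=5 ≤ 6+3=9  ✓
parity: l₁+l₂+l₃ = 14 is even  ✓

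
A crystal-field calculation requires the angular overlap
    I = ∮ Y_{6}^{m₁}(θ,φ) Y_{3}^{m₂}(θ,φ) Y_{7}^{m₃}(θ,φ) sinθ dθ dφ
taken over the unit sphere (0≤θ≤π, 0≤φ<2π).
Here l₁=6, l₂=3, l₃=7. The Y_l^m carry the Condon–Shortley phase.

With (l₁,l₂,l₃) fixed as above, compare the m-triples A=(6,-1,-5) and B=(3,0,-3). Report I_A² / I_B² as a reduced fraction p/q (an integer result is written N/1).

Same 6,3,7: normalisation and zero-m 3j drop out of the ratio.
A: Δ: 2! 10! 4! / 17! → 1/2042040; sum: t=0:+1/29030400 = 1/29030400; 3j²(6 3 7; 6 -1 -5) = Δ·Π!·Σ² = 99/7735  (sign +1)
B: Δ: 2! 10! 4! / 17! → 1/2042040; sum: t=0:+1/362880 t=1:−1/322560 t=2:+1/4354560 = -1/8709120; 3j²(6 3 7; 3 0 -3) = Δ·Π!·Σ² = 3/68068  (sign -1)
I_A²/I_B² = (99/7735)/(3/68068) = 1452/5

1452/5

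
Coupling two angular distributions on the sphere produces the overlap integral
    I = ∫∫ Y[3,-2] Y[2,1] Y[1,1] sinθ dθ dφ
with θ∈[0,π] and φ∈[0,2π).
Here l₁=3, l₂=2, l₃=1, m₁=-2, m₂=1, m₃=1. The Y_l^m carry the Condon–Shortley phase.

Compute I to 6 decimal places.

m-sum 0 ✓  L=6 even ✓  1≤1≤5 ✓
Π(2lᵢ+1) = 7×5×3 = 105
triangle coeff Δ(3,2,1) = 1/105
Σ_t [2,2]: t=2:+1/4 = 1/4
(3j)²=3/35 [(3 2 1; 0 0 0)], sign=-1
Σ_t [3,3]: t=3:−1/12 = -1/12
(3j)²=2/21 [(3 2 1; -2 1 1)], sign=-1
⇒ 4πI² = 6/7
I = (+1)√(6/7/(4π)) = 0.26116903

0.261169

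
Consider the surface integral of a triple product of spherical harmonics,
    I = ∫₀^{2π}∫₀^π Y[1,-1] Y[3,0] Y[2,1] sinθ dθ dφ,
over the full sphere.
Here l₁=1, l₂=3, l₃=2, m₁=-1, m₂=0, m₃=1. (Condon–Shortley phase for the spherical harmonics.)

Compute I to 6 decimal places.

0.143048

m-sum 0 ✓  L=6 even ✓  2≤2≤4 ✓
Π(2lᵢ+1) = 3×7×5 = 105
triangle coeff Δ(1,3,2) = 1/105
Σ_t [1,1]: t=1:−1/4 = -1/4
(3j)²=3/35 [(1 3 2; 0 0 0)], sign=-1
Σ_t [2,2]: t=2:+1/12 = 1/12
(3j)²=1/35 [(1 3 2; -1 0 1)], sign=-1
⇒ 4πI² = 9/35
I = (+1)√(9/35/(4π)) = 0.14304817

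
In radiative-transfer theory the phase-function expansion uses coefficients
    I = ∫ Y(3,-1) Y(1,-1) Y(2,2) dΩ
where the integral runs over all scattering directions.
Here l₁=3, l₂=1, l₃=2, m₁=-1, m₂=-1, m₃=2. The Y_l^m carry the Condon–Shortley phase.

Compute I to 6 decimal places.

-0.082589

Rules hold: Σm=0, L=6 even, 2≤2≤4.
N = 7·3·5 = 105
Δ = 2!·4!·0!/7! = 1/105
Racah Σ t=1..1: t=1:−1/4 = -1/4
⇒ 3j(3 1 2; 0 0 0)² = 3/35, sgn -1
Racah Σ t=0..0: t=0:+1/48 = 1/48
⇒ 3j(3 1 2; -1 -1 2)² = 1/105, sgn +1
4πI² = N·(3j₀)²·(3jₘ)² = 3/35
I = -1·√(0.0857143/4π) = -0.08258890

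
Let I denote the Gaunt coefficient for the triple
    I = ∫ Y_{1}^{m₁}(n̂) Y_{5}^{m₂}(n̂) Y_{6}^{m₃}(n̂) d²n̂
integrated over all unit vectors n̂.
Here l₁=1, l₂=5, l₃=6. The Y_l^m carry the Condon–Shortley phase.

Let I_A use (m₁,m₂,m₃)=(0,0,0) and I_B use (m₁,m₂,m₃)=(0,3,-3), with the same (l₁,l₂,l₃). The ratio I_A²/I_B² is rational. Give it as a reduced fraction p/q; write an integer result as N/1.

4/3

Same 1,5,6: normalisation and zero-m 3j drop out of the ratio.
A: Δ: 0! 2! 10! / 13! → 1/858; sum: t=0:+1/14400 = 1/14400; 3j²(1 5 6; 0 0 0) = Δ·Π!·Σ² = 6/143  (sign +1)
B: Δ: 0! 2! 10! / 13! → 1/858; sum: t=0:+1/80640 = 1/80640; 3j²(1 5 6; 0 3 -3) = Δ·Π!·Σ² = 9/286  (sign -1)
I_A²/I_B² = (6/143)/(9/286) = 4/3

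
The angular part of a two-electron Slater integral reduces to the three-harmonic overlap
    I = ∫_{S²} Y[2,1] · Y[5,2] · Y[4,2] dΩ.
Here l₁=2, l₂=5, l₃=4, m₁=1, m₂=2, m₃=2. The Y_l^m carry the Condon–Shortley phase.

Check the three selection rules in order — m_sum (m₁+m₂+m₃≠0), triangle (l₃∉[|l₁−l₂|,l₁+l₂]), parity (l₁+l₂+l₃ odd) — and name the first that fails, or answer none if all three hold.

m_sum

m₁+m₂+m₃ = 1 + 2 + 2 = 5  ✗
triangle: |2−5|=3 ≤ l₃=4 ≤ 2+5=7
parity: l₁+l₂+l₃ = 11 is odd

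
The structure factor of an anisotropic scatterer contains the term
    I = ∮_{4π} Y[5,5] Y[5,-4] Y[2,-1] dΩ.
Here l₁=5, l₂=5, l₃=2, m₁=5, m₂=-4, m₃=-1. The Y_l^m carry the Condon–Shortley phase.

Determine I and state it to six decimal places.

Rules hold: Σm=0, L=12 even, 0≤2≤10.
N = 11·11·5 = 605
Δ = 8!·2!·2!/13! = 1/38610
Racah Σ t=3..5: t=3:−1/2880 t=4:+1/576 t=5:−1/2880 = 1/960
⇒ 3j(5 5 2; 0 0 0)² = 10/429, sgn +1
Racah Σ t=0..0: t=0:+1/80640 = 1/80640
⇒ 3j(5 5 2; 5 -4 -1)² = 9/286, sgn -1
4πI² = N·(3j₀)²·(3jₘ)² = 75/169
I = -1·√(0.443787/4π) = -0.18792404

-0.187924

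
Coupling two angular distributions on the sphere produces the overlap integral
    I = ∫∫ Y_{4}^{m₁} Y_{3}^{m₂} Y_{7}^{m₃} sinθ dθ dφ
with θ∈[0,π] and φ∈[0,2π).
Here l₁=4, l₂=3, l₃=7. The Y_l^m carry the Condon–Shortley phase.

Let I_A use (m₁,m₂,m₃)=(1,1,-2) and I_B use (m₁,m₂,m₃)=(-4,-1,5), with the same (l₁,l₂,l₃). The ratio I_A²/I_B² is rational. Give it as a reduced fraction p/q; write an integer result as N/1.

28/11

Shared (l₁,l₂,l₃)=(4,3,7): N and (l;000)² cancel in I_A²/I_B².
A: Δ = 0!·8!·6!/15! = 1/45045; Racah Σ t=0..0: t=0:+1/34560 = 1/34560; ⇒ 3j(4 3 7; 1 1 -2)² = 4/143, sgn -1
B: Δ = 0!·8!·6!/15! = 1/45045; Racah Σ t=0..0: t=0:+1/1935360 = 1/1935360; ⇒ 3j(4 3 7; -4 -1 5)² = 1/91, sgn +1
I_A²/I_B² = (4/143)/(1/91) = 28/11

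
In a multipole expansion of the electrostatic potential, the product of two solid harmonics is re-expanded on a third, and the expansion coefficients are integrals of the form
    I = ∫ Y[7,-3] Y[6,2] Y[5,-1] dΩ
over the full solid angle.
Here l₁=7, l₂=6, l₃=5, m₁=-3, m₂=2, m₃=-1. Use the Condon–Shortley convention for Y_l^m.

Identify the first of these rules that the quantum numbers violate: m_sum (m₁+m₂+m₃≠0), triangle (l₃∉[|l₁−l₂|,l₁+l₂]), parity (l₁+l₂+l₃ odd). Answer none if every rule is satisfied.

Σmᵢ = -2  ✗
l₃∈[|l₁−l₂|,l₁+l₂]=[1,13], have l₃=5
Σlᵢ = 18 ⇒ even

m_sum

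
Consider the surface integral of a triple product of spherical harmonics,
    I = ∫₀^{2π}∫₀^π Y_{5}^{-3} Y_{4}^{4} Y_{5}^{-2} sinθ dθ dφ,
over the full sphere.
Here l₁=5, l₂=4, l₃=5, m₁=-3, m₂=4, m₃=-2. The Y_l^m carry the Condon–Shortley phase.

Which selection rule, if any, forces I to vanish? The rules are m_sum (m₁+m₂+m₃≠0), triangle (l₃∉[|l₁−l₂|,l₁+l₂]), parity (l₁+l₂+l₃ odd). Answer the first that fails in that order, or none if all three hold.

m_sum

Σmᵢ = -1  ✗
l₃∈[|l₁−l₂|,l₁+l₂]=[1,9], have l₃=5
Σlᵢ = 14 ⇒ even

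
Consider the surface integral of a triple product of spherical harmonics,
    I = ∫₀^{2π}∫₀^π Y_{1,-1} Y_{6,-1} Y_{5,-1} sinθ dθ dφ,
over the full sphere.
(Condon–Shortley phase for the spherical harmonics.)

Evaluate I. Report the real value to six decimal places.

0.000000

Σmᵢ = -3 ≠ 0, so the φ-integral vanishes; I = 0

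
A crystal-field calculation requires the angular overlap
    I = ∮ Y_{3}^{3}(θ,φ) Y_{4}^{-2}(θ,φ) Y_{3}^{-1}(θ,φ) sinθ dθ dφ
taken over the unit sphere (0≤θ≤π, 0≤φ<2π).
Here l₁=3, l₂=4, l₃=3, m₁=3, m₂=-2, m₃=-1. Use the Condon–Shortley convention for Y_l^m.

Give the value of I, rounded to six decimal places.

-0.188451

Checks pass: Σm=0; 10 even; l₃=3∈[1,7].
(2·3+1)(2·4+1)(2·3+1) = 441
Δ: 4! 2! 4! / 11! → 1/34650
sum: t=1:−1/72 t=2:+1/16 t=3:−1/72 = 5/144
3j²(3 4 3; 0 0 0) = Δ·Π!·Σ² = 2/77  (sign -1)
sum: t=0:+1/192 = 1/192
3j²(3 4 3; 3 -2 -1) = Δ·Π!·Σ² = 3/77  (sign +1)
combine: 4πI² = 441·2/77·3/77 = 54/121
take √, sign -1: I = -0.18845135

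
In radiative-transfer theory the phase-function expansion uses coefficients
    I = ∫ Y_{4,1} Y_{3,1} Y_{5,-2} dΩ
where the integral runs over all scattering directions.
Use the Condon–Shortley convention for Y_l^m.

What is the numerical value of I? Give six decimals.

Checks pass: Σm=0; 12 even; l₃=5∈[1,7].
(2·4+1)(2·3+1)(2·5+1) = 693
Δ: 2! 6! 4! / 13! → 1/180180
sum: t=0:+1/576 t=1:−1/144 t=2:+1/576 = -1/288
3j²(4 3 5; 0 0 0) = Δ·Π!·Σ² = 20/1001  (sign +1)
sum: t=0:+1/1728 t=1:−1/288 t=2:+1/960 = -1/540
3j²(4 3 5; 1 1 -2) = Δ·Π!·Σ² = 128/6435  (sign +1)
combine: 4πI² = 693·20/1001·128/6435 = 512/1859
take √, sign +1: I = 0.14804384

0.148044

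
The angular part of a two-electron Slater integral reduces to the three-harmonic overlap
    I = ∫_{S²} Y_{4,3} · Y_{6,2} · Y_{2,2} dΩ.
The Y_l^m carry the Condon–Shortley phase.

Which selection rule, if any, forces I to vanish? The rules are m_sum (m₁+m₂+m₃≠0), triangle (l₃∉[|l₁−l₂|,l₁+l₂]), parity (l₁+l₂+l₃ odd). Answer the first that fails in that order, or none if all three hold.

m_sum

azimuthal sum: 3 + 2 + 2 = 7  ✗
2 ≤ 2 ≤ 10 (triangle on l)
L = 4 + 6 + 2 = 12 (even)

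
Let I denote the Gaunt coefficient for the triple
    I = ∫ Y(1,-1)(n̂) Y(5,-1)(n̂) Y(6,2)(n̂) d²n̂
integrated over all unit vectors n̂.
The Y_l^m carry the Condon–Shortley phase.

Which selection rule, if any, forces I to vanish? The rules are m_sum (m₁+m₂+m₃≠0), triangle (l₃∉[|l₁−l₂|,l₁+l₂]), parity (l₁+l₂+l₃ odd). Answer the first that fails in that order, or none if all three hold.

none

m₁+m₂+m₃ = -1 − 1 + 2 = 0  ✓
triangle: |1−5|=4 ≤ l₃=6 ≤ 1+5=6  ✓
parity: l₁+l₂+l₃ = 12 is even  ✓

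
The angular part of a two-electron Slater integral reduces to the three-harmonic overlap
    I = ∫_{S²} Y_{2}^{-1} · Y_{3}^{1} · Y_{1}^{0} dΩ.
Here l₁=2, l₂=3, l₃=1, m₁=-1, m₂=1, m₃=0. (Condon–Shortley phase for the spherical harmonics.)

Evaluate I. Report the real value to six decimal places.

Checks pass: Σm=0; 6 even; l₃=1∈[1,5].
(2·2+1)(2·3+1)(2·1+1) = 105
Δ: 4! 0! 2! / 7! → 1/105
sum: t=2:+1/4 = 1/4
3j²(2 3 1; 0 0 0) = Δ·Π!·Σ² = 3/35  (sign -1)
sum: t=3:−1/6 = -1/6
3j²(2 3 1; -1 1 0) = Δ·Π!·Σ² = 8/105  (sign +1)
combine: 4πI² = 105·3/35·8/105 = 24/35
take √, sign -1: I = -0.23359668

-0.233597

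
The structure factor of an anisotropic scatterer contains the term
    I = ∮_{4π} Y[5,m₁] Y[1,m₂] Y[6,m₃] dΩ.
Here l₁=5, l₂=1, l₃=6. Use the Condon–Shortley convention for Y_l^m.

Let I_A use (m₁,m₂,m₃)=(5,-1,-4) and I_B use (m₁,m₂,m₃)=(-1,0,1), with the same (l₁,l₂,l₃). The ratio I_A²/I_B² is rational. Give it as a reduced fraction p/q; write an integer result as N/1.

1/35

Shared (l₁,l₂,l₃)=(5,1,6): N and (l;000)² cancel in I_A²/I_B².
A: Δ = 0!·10!·2!/13! = 1/858; Racah Σ t=0..0: t=0:+1/7257600 = 1/7257600; ⇒ 3j(5 1 6; 5 -1 -4)² = 1/858, sgn +1
B: Δ = 0!·10!·2!/13! = 1/858; Racah Σ t=0..0: t=0:+1/17280 = 1/17280; ⇒ 3j(5 1 6; -1 0 1)² = 35/858, sgn -1
I_A²/I_B² = (1/858)/(35/858) = 1/35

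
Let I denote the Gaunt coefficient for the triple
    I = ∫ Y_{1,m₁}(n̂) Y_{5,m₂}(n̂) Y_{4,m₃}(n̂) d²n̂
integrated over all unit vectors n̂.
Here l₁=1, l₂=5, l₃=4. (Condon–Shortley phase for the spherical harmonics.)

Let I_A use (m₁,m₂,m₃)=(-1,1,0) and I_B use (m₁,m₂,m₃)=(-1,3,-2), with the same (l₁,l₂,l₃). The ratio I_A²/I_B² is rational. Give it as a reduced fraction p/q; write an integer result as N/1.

15/28

Same 1,5,4: normalisation and zero-m 3j drop out of the ratio.
A: Δ: 2! 0! 8! / 11! → 1/495; sum: t=2:+1/1152 = 1/1152; 3j²(1 5 4; -1 1 0) = Δ·Π!·Σ² = 1/33  (sign +1)
B: Δ: 2! 0! 8! / 11! → 1/495; sum: t=2:+1/2880 = 1/2880; 3j²(1 5 4; -1 3 -2) = Δ·Π!·Σ² = 28/495  (sign +1)
I_A²/I_B² = (1/33)/(28/495) = 15/28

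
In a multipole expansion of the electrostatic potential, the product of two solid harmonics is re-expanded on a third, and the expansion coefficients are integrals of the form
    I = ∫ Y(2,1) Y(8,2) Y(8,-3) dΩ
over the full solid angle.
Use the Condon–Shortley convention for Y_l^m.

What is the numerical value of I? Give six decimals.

m-sum 0 ✓  L=18 even ✓  6≤8≤10 ✓
Π(2lᵢ+1) = 5×17×17 = 1445
triangle coeff Δ(2,8,8) = 1/348840
Σ_t [0,2]: t=0:+1/116121600 t=1:−1/25401600 t=2:+1/116121600 = -1/45158400
(3j)²=24/1615 [(2 8 8; 0 0 0)], sign=-1
Σ_t [0,1]: t=0:+1/174182400 t=1:−1/87091200 = -1/174182400
(3j)²=55/7752 [(2 8 8; 1 2 -3)], sign=+1
⇒ 4πI² = 55/361
I = (-1)√(55/361/(4π)) = -0.11010900

-0.110109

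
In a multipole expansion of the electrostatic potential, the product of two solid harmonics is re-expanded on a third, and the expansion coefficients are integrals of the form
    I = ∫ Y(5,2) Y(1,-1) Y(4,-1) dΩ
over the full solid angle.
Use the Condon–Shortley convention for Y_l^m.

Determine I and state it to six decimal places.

Checks pass: Σm=0; 10 even; l₃=4∈[4,6].
(2·5+1)(2·1+1)(2·4+1) = 297
Δ: 2! 8! 0! / 11! → 1/495
sum: t=1:−1/576 = -1/576
3j²(5 1 4; 0 0 0) = Δ·Π!·Σ² = 5/99  (sign -1)
sum: t=0:+1/1440 = 1/1440
3j²(5 1 4; 2 -1 -1) = Δ·Π!·Σ² = 7/165  (sign -1)
combine: 4πI² = 297·5/99·7/165 = 7/11
take √, sign +1: I = 0.22503380

0.225034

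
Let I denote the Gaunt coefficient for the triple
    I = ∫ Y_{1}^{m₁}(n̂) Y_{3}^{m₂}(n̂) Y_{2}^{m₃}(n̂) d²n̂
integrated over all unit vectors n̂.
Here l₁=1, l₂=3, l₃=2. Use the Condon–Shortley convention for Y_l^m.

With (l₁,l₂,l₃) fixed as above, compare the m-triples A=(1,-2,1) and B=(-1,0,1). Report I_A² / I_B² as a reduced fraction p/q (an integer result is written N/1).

10/3

l's match ⇒ only the (l;m) 3-j factors differ between A and B.
A: triangle coeff Δ(1,3,2) = 1/105; Σ_t [0,0]: t=0:+1/12 = 1/12; (3j)²=2/21 [(1 3 2; 1 -2 1)], sign=-1
B: triangle coeff Δ(1,3,2) = 1/105; Σ_t [2,2]: t=2:+1/12 = 1/12; (3j)²=1/35 [(1 3 2; -1 0 1)], sign=-1
I_A²/I_B² = (2/21)/(1/35) = 10/3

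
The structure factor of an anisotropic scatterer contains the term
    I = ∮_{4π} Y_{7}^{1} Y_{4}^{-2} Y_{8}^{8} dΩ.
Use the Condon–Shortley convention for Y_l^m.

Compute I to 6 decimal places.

m-sum = 1 − 2 + 8 = 7 ≠ 0 ⇒ I = 0

0.000000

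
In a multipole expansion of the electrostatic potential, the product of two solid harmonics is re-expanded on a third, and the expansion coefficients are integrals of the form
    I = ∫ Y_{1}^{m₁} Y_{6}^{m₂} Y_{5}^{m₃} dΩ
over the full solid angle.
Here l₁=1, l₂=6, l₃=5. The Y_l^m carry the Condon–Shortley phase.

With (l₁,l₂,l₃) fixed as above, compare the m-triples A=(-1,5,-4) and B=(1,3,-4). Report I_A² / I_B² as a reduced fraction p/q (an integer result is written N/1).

l's match ⇒ only the (l;m) 3-j factors differ between A and B.
A: triangle coeff Δ(1,6,5) = 1/858; Σ_t [2,2]: t=2:+1/725760 = 1/725760; (3j)²=5/78 [(1 6 5; -1 5 -4)], sign=-1
B: triangle coeff Δ(1,6,5) = 1/858; Σ_t [0,0]: t=0:+1/725760 = 1/725760; (3j)²=1/286 [(1 6 5; 1 3 -4)], sign=-1
I_A²/I_B² = (5/78)/(1/286) = 55/3

55/3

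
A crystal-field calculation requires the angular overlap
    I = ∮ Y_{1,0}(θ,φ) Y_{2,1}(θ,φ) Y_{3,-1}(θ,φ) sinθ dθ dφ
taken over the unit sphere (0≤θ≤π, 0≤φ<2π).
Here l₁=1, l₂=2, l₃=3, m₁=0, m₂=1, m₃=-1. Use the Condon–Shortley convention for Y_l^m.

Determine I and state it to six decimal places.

Rules hold: Σm=0, L=6 even, 1≤3≤3.
N = 3·5·7 = 105
Δ = 0!·2!·4!/7! = 1/105
Racah Σ t=0..0: t=0:+1/4 = 1/4
⇒ 3j(1 2 3; 0 0 0)² = 3/35, sgn -1
Racah Σ t=0..0: t=0:+1/6 = 1/6
⇒ 3j(1 2 3; 0 1 -1)² = 8/105, sgn +1
4πI² = N·(3j₀)²·(3jₘ)² = 24/35
I = -1·√(0.685714/4π) = -0.23359668

-0.233597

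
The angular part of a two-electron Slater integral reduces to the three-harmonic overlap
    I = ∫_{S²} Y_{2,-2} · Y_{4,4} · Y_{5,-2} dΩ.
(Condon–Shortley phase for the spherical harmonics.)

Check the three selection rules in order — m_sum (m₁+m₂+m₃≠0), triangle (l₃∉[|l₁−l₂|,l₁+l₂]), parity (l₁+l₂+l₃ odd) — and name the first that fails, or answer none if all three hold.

parity

m₁+m₂+m₃ = -2 + 4 − 2 = 0  ✓
triangle: |2−4|=2 ≤ l₃=5 ≤ 2+4=6  ✓
parity: l₁+l₂+l₃ = 11 is odd  ✗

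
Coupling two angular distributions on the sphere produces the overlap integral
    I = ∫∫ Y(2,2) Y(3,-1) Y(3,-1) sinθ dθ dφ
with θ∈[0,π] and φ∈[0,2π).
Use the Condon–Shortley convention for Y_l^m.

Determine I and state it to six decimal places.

Checks pass: Σm=0; 8 even; l₃=3∈[1,5].
(2·2+1)(2·3+1)(2·3+1) = 245
Δ: 2! 2! 4! / 9! → 1/3780
sum: t=0:+1/24 t=1:−1/4 t=2:+1/24 = -1/6
3j²(2 3 3; 0 0 0) = Δ·Π!·Σ² = 4/105  (sign +1)
sum: t=0:+1/16 = 1/16
3j²(2 3 3; 2 -1 -1) = Δ·Π!·Σ² = 2/35  (sign +1)
combine: 4πI² = 245·4/105·2/35 = 8/15
take √, sign +1: I = 0.20601291

0.206013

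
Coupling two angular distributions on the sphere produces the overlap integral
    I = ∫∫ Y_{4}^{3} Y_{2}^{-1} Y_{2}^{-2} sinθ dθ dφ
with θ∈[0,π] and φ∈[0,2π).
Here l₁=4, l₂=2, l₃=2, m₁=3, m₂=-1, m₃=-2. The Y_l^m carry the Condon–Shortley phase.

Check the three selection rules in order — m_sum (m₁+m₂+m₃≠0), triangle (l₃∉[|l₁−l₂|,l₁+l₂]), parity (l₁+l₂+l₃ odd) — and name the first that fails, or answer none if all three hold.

none

azimuthal sum: 3 − 1 − 2 = 0  ✓
2 ≤ 2 ≤ 6 (triangle on l)  ✓
L = 4 + 2 + 2 = 8 (even)  ✓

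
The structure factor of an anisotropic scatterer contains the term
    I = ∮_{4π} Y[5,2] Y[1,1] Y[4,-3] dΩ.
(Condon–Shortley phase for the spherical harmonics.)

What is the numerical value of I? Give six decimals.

0.085055

m-sum 0 ✓  L=10 even ✓  4≤4≤6 ✓
Π(2lᵢ+1) = 11×3×9 = 297
triangle coeff Δ(5,1,4) = 1/495
Σ_t [1,1]: t=1:−1/576 = -1/576
(3j)²=5/99 [(5 1 4; 0 0 0)], sign=-1
Σ_t [2,2]: t=2:+1/10080 = 1/10080
(3j)²=1/165 [(5 1 4; 2 1 -3)], sign=-1
⇒ 4πI² = 1/11
I = (+1)√(1/11/(4π)) = 0.08505478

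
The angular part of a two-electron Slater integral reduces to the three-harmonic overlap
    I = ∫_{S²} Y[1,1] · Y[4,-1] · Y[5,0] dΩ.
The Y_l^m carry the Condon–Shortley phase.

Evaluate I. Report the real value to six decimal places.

Checks pass: Σm=0; 10 even; l₃=5∈[3,5].
(2·1+1)(2·4+1)(2·5+1) = 297
Δ: 0! 2! 8! / 11! → 1/495
sum: t=0:+1/576 = 1/576
3j²(1 4 5; 0 0 0) = Δ·Π!·Σ² = 5/99  (sign -1)
sum: t=0:+1/1440 = 1/1440
3j²(1 4 5; 1 -1 0) = Δ·Π!·Σ² = 2/99  (sign -1)
combine: 4πI² = 297·5/99·2/99 = 10/33
take √, sign +1: I = 0.15528807

0.155288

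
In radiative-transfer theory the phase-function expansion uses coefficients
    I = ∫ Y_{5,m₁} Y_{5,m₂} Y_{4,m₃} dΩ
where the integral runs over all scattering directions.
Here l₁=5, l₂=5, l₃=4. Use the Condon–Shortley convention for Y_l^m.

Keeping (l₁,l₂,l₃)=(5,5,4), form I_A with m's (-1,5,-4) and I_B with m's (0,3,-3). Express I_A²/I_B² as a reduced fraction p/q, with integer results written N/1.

1/3

Shared (l₁,l₂,l₃)=(5,5,4): N and (l;000)² cancel in I_A²/I_B².
A: Δ = 6!·4!·4!/15! = 1/3153150; Racah Σ t=6..6: t=6:+1/414720 = 1/414720; ⇒ 3j(5 5 4; -1 5 -4)² = 2/429, sgn +1
B: Δ = 6!·4!·4!/15! = 1/3153150; Racah Σ t=4..5: t=4:+1/6912 t=5:−1/17280 = 1/11520; ⇒ 3j(5 5 4; 0 3 -3)² = 2/143, sgn -1
I_A²/I_B² = (2/429)/(2/143) = 1/3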